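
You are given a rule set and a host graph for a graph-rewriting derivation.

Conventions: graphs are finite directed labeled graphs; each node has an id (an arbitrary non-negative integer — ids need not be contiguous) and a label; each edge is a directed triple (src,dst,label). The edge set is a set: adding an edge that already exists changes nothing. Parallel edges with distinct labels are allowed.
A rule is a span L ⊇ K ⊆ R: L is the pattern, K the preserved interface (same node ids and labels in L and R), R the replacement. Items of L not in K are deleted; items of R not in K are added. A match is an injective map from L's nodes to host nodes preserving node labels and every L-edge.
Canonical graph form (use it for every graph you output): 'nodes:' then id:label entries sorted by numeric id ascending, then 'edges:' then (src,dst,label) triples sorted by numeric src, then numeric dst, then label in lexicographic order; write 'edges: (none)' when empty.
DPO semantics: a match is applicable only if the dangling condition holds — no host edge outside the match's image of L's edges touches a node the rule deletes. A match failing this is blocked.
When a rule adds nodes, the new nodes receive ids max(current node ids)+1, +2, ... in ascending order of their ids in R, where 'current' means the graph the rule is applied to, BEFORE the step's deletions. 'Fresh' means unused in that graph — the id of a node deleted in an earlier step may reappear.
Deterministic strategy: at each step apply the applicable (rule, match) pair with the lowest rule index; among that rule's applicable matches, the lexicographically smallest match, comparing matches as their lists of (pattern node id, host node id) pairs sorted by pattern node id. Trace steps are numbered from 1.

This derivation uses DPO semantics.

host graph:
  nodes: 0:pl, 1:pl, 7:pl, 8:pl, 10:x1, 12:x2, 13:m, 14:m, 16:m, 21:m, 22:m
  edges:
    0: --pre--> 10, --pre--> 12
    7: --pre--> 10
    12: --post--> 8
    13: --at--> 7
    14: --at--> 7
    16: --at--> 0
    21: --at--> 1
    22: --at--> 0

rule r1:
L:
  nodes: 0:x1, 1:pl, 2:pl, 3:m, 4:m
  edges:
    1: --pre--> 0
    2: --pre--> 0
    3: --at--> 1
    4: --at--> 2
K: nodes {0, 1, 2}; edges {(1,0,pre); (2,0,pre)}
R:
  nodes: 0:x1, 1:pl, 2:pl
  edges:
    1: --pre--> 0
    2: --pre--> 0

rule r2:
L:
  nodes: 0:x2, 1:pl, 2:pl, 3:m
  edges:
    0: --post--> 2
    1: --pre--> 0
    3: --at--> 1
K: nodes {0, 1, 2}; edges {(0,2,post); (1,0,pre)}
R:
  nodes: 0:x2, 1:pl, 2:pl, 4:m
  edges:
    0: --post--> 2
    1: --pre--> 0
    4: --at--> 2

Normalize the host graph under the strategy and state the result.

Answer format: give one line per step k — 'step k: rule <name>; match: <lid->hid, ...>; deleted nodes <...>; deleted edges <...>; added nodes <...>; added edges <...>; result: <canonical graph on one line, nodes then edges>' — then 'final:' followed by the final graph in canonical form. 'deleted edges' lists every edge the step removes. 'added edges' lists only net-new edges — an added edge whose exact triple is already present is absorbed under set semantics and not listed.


step 1: rule r1; match: 0->10, 1->0, 2->7, 3->16, 4->13; deleted nodes 13, 16; deleted edges (13,7,at); (16,0,at); added nodes (none); added edges (none); result: nodes: 0:pl, 1:pl, 7:pl, 8:pl, 10:x1, 12:x2, 14:m, 21:m, 22:m edges: (0,10,pre); (0,12,pre); (7,10,pre); (12,8,post); (14,7,at); (21,1,at); (22,0,at)
step 2: rule r1; match: 0->10, 1->0, 2->7, 3->22, 4->14; deleted nodes 14, 22; deleted edges (14,7,at); (22,0,at); added nodes (none); added edges (none); result: nodes: 0:pl, 1:pl, 7:pl, 8:pl, 10:x1, 12:x2, 21:m edges: (0,10,pre); (0,12,pre); (7,10,pre); (12,8,post); (21,1,at)
final:
nodes: 0:pl, 1:pl, 7:pl, 8:pl, 10:x1, 12:x2, 21:m
edges: (0,10,pre); (0,12,pre); (7,10,pre); (12,8,post); (21,1,at)


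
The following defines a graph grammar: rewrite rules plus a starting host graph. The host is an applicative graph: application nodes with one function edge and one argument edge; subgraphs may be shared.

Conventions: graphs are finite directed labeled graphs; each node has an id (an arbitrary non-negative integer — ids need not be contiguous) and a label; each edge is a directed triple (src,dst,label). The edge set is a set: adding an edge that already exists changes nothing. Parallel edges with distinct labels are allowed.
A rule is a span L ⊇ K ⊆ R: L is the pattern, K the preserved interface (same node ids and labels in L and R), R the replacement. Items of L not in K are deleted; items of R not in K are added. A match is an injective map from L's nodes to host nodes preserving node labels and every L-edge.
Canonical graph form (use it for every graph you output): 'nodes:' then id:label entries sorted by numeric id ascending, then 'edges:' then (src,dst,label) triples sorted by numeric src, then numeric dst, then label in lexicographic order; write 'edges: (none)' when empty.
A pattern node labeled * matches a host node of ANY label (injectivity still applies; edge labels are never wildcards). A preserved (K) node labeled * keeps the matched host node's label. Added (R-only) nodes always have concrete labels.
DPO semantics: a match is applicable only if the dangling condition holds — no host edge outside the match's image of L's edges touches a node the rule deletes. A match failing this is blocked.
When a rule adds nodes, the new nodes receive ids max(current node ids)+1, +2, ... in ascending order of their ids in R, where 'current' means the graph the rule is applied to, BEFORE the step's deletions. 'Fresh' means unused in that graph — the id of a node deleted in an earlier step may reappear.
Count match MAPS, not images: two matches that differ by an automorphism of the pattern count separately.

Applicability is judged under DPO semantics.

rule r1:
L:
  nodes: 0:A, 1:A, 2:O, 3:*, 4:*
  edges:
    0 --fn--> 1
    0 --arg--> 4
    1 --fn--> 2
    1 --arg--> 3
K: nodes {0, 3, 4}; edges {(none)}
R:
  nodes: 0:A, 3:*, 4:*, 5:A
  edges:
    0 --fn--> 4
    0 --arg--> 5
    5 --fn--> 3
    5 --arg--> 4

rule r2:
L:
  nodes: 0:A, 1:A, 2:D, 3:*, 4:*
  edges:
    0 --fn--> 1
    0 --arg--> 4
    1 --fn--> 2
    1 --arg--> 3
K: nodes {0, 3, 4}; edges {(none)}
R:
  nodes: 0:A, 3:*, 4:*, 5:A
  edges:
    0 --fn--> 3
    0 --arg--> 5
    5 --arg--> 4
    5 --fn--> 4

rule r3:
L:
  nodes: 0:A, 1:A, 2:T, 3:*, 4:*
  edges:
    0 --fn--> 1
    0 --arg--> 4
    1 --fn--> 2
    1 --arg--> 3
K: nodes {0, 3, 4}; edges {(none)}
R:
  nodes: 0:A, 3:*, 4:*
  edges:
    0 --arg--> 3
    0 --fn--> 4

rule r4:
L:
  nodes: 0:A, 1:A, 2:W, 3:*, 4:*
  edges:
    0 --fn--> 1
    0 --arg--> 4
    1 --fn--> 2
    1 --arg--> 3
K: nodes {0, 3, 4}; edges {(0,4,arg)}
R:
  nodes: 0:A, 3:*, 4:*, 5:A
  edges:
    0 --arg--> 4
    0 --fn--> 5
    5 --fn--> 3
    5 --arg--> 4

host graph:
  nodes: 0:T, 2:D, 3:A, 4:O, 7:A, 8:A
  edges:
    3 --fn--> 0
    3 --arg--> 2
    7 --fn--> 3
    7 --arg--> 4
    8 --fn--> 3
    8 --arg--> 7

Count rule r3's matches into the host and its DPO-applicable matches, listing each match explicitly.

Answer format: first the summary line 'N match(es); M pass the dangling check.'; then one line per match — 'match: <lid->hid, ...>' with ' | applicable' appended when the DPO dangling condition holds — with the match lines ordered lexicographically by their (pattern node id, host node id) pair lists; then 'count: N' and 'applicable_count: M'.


2 match(es); 0 pass the dangling check.
match: 0->7, 1->3, 2->0, 3->2, 4->4
match: 0->8, 1->3, 2->0, 3->2, 4->7
count: 2
applicable_count: 0


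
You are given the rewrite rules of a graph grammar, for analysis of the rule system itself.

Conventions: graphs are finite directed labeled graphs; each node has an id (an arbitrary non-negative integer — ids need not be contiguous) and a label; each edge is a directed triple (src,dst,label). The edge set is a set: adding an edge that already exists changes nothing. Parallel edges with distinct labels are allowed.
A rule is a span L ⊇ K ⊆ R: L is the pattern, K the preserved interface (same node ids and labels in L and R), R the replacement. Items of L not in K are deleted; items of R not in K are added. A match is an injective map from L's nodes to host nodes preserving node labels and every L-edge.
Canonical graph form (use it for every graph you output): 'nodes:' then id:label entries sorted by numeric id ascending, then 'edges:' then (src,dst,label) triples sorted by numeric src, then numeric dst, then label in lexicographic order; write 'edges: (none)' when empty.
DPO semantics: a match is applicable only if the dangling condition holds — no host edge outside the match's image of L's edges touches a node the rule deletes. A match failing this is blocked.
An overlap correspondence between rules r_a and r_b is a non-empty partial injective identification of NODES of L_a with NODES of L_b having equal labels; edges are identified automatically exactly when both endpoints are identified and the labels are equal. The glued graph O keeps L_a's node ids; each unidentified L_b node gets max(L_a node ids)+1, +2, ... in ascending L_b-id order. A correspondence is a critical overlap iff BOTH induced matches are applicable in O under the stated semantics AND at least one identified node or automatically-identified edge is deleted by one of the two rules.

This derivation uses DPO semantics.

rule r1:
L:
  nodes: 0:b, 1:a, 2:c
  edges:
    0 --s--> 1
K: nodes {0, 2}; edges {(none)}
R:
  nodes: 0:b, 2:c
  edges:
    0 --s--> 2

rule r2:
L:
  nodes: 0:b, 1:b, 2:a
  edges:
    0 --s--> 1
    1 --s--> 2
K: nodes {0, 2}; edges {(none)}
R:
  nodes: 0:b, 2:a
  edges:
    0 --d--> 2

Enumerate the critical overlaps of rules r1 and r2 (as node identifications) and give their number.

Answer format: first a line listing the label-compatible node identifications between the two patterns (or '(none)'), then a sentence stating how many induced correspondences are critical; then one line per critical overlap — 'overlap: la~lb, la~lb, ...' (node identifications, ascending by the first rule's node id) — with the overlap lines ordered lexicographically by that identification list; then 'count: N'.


label-compatible node identifications between L(r1) and L(r2): 0~0, 0~1, 1~2
1 of the induced correspondences is a critical overlap of r1 and r2.
overlap: 0~1, 1~2
count: 1


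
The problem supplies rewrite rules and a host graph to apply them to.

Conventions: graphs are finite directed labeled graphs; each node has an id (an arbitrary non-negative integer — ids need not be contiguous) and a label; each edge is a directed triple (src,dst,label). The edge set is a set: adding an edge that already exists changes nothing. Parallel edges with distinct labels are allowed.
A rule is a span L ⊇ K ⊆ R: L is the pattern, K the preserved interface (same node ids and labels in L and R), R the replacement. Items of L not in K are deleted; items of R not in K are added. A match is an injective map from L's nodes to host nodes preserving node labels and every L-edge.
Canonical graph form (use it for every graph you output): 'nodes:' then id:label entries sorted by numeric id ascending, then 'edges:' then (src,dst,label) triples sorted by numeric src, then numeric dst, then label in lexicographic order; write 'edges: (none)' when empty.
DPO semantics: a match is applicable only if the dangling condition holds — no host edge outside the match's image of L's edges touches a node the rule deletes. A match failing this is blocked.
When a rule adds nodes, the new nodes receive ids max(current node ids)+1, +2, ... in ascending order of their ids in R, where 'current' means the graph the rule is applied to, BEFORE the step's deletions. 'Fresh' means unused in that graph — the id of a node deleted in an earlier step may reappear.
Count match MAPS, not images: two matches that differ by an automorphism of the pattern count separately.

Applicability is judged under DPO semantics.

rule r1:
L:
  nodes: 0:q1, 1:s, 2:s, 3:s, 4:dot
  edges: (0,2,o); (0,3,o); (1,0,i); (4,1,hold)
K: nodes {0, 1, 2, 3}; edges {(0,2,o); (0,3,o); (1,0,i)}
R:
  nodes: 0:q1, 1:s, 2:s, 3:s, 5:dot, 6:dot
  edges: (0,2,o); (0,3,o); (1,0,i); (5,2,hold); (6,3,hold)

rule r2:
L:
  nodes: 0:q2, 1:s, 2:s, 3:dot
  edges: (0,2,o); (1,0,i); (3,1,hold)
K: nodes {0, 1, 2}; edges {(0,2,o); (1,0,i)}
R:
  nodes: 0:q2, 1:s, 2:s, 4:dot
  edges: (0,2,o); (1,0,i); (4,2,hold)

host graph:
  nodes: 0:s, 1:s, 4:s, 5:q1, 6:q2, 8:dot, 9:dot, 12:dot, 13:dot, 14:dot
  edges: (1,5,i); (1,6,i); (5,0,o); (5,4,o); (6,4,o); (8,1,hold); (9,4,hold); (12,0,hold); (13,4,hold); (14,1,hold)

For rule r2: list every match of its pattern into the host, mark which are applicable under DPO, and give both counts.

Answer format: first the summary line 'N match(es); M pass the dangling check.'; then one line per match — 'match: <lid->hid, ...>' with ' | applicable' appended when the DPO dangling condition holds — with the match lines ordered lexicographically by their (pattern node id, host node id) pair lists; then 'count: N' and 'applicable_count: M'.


2 match(es); 2 pass the dangling check.
match: 0->6, 1->1, 2->4, 3->8 | applicable
match: 0->6, 1->1, 2->4, 3->14 | applicable
count: 2
applicable_count: 2


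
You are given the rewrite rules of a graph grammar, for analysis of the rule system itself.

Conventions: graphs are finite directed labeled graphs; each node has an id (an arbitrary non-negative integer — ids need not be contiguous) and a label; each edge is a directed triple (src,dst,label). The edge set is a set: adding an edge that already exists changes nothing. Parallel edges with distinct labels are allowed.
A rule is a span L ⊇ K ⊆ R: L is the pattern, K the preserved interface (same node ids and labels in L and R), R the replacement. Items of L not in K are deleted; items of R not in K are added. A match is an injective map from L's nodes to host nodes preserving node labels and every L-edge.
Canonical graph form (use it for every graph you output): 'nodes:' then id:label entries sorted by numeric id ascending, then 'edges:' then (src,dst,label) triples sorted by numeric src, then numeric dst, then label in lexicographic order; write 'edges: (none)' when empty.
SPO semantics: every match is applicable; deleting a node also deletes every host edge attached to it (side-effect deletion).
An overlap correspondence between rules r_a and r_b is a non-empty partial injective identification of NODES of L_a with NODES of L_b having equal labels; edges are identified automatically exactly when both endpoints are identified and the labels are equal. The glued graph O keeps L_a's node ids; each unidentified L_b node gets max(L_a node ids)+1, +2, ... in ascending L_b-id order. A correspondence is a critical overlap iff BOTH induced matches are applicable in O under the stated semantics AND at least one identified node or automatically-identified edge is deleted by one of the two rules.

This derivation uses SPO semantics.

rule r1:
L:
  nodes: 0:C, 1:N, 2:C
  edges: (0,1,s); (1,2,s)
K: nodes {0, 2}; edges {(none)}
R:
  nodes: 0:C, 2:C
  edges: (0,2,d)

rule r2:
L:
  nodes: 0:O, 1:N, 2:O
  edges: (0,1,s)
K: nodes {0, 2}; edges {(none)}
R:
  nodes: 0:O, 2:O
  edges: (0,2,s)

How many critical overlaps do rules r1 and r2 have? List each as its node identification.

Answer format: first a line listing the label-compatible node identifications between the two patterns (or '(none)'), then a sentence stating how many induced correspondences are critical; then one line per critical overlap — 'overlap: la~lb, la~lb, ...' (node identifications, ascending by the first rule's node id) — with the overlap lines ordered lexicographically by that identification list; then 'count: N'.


label-compatible node identifications between L(r1) and L(r2): 1~1
1 of the induced correspondences is a critical overlap of r1 and r2.
overlap: 1~1
count: 1


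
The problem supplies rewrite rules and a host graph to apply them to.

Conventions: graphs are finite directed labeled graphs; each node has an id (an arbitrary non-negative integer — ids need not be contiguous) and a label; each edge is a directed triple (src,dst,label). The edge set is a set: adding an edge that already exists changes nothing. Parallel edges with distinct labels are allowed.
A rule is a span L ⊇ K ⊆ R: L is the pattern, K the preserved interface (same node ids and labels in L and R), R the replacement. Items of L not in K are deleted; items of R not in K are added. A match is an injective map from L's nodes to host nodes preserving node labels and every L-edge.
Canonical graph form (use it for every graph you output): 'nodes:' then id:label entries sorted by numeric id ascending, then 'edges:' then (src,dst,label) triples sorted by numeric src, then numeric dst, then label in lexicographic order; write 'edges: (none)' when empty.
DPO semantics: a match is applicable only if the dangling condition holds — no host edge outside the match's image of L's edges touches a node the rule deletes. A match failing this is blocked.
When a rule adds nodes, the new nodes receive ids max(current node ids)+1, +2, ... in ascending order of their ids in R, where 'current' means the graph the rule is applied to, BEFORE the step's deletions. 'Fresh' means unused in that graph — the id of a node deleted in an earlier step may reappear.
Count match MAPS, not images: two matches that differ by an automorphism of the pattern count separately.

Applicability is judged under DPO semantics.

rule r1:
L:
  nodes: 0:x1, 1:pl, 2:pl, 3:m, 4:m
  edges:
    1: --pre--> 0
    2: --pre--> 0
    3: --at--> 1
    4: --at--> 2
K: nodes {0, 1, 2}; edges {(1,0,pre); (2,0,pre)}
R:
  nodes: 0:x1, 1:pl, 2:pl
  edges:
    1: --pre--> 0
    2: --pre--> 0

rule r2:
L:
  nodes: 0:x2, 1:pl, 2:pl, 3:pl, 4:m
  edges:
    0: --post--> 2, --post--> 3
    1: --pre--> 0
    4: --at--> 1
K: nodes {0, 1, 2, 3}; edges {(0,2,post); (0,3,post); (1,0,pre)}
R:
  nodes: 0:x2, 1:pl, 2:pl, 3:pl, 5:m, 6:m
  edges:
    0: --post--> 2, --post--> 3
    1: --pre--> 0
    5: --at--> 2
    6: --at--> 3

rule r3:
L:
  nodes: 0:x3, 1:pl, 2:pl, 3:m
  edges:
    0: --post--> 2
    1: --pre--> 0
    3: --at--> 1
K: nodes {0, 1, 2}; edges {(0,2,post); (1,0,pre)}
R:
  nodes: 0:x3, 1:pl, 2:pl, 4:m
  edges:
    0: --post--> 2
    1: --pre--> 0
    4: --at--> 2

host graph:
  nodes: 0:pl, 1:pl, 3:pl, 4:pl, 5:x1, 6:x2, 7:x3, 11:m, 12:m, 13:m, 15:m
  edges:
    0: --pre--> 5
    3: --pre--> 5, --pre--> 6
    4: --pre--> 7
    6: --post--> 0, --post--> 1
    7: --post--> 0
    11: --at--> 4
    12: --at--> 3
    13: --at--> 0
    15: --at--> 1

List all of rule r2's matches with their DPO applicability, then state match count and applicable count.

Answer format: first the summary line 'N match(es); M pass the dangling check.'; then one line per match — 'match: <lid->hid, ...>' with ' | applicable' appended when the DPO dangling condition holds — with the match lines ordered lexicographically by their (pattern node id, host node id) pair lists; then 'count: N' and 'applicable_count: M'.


2 match(es); 2 pass the dangling check.
match: 0->6, 1->3, 2->0, 3->1, 4->12 | applicable
match: 0->6, 1->3, 2->1, 3->0, 4->12 | applicable
count: 2
applicable_count: 2


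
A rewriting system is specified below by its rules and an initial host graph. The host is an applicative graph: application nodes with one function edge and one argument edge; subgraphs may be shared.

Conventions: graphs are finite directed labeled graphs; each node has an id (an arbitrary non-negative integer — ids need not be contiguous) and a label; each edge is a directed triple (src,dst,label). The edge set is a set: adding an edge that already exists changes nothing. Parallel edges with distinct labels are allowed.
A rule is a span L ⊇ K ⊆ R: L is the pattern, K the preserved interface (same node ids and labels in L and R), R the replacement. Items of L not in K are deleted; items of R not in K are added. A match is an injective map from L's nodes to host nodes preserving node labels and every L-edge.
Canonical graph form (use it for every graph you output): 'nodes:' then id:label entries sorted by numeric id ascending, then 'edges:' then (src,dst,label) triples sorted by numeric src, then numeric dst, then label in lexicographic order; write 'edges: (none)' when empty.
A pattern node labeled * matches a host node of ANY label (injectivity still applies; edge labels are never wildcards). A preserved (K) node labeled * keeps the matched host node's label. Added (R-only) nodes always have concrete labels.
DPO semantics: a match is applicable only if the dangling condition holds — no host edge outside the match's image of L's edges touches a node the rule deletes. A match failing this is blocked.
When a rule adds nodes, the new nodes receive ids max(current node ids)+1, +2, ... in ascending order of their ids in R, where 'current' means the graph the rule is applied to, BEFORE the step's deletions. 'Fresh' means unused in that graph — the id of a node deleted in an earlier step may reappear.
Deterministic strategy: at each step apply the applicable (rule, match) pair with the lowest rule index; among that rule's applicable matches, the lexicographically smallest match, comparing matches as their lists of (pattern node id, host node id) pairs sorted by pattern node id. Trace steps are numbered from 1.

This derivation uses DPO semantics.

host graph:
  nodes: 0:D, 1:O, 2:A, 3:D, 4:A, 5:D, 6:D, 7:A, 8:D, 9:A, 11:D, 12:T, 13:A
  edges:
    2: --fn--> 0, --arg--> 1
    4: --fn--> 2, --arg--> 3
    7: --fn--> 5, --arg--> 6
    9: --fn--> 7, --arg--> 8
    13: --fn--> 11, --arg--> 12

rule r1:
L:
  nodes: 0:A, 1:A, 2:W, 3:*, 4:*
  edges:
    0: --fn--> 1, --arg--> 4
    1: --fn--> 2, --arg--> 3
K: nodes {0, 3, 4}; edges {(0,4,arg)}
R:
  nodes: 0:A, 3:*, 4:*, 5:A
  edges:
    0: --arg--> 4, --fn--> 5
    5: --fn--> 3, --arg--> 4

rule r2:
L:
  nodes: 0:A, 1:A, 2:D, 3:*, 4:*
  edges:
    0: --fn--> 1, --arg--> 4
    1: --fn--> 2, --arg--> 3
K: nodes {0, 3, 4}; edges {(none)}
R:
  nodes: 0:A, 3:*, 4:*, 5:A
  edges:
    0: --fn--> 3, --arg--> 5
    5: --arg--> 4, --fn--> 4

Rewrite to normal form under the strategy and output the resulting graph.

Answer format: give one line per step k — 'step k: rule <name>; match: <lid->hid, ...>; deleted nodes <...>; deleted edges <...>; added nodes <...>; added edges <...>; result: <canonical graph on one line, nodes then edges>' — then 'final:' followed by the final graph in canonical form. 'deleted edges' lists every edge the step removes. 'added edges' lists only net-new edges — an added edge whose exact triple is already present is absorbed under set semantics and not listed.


step 1: rule r2; match: 0->4, 1->2, 2->0, 3->1, 4->3; deleted nodes 0, 2; deleted edges (2,0,fn); (2,1,arg); (4,2,fn); (4,3,arg); added nodes 14; added edges (4,1,fn); (4,14,arg); (14,3,arg); (14,3,fn); result: nodes: 1:O, 3:D, 4:A, 5:D, 6:D, 7:A, 8:D, 9:A, 11:D, 12:T, 13:A, 14:A edges: (4,1,fn); (4,14,arg); (7,5,fn); (7,6,arg); (9,7,fn); (9,8,arg); (13,11,fn); (13,12,arg); (14,3,arg); (14,3,fn)
step 2: rule r2; match: 0->9, 1->7, 2->5, 3->6, 4->8; deleted nodes 5, 7; deleted edges (7,5,fn); (7,6,arg); (9,7,fn); (9,8,arg); added nodes 15; added edges (9,6,fn); (9,15,arg); (15,8,arg); (15,8,fn); result: nodes: 1:O, 3:D, 4:A, 6:D, 8:D, 9:A, 11:D, 12:T, 13:A, 14:A, 15:A edges: (4,1,fn); (4,14,arg); (9,6,fn); (9,15,arg); (13,11,fn); (13,12,arg); (14,3,arg); (14,3,fn); (15,8,arg); (15,8,fn)
final:
nodes: 1:O, 3:D, 4:A, 6:D, 8:D, 9:A, 11:D, 12:T, 13:A, 14:A, 15:A
edges: (4,1,fn); (4,14,arg); (9,6,fn); (9,15,arg); (13,11,fn); (13,12,arg); (14,3,arg); (14,3,fn); (15,8,arg); (15,8,fn)


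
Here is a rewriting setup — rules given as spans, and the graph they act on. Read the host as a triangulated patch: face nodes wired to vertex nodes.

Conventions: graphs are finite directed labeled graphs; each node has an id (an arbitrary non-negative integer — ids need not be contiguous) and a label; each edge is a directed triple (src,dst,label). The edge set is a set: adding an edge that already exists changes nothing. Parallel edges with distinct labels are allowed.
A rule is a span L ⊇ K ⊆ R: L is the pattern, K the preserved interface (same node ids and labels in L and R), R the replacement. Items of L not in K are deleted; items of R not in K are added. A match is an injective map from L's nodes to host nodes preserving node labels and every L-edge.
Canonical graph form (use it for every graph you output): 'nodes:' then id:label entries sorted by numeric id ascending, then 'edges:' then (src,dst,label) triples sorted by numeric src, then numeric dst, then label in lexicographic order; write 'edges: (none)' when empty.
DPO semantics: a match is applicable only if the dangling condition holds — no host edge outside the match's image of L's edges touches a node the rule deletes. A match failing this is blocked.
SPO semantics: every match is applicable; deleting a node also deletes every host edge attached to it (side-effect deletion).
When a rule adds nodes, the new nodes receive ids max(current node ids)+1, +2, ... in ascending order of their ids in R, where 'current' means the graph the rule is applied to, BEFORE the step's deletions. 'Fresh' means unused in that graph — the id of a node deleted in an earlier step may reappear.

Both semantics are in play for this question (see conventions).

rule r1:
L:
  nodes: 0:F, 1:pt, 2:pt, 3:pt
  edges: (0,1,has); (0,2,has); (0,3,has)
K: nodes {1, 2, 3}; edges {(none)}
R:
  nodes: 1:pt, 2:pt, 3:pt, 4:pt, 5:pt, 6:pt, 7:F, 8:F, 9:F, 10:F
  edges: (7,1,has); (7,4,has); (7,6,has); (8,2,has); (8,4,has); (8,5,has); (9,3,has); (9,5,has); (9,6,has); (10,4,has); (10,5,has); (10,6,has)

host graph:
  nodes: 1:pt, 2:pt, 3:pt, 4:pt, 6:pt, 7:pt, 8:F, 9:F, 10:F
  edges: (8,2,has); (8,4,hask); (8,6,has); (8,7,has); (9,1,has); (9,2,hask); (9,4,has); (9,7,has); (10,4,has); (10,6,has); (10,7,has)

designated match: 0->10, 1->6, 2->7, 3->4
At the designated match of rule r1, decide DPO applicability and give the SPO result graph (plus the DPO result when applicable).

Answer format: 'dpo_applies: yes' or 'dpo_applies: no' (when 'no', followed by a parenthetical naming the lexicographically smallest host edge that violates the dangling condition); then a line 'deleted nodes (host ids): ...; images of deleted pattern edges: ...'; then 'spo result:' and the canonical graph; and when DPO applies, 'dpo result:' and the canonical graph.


dpo_applies: yes
deleted nodes (host ids): 10; images of deleted pattern edges: (10,4,has); (10,6,has); (10,7,has)
spo result:
nodes: 1:pt, 2:pt, 3:pt, 4:pt, 6:pt, 7:pt, 8:F, 9:F, 11:pt, 12:pt, 13:pt, 14:F, 15:F, 16:F, 17:F
edges: (8,2,has); (8,4,hask); (8,6,has); (8,7,has); (9,1,has); (9,2,hask); (9,4,has); (9,7,has); (14,6,has); (14,11,has); (14,13,has); (15,7,has); (15,11,has); (15,12,has); (16,4,has); (16,12,has); (16,13,has); (17,11,has); (17,12,has); (17,13,has)
dpo result:
nodes: 1:pt, 2:pt, 3:pt, 4:pt, 6:pt, 7:pt, 8:F, 9:F, 11:pt, 12:pt, 13:pt, 14:F, 15:F, 16:F, 17:F
edges: (8,2,has); (8,4,hask); (8,6,has); (8,7,has); (9,1,has); (9,2,hask); (9,4,has); (9,7,has); (14,6,has); (14,11,has); (14,13,has); (15,7,has); (15,11,has); (15,12,has); (16,4,has); (16,12,has); (16,13,has); (17,11,has); (17,12,has); (17,13,has)


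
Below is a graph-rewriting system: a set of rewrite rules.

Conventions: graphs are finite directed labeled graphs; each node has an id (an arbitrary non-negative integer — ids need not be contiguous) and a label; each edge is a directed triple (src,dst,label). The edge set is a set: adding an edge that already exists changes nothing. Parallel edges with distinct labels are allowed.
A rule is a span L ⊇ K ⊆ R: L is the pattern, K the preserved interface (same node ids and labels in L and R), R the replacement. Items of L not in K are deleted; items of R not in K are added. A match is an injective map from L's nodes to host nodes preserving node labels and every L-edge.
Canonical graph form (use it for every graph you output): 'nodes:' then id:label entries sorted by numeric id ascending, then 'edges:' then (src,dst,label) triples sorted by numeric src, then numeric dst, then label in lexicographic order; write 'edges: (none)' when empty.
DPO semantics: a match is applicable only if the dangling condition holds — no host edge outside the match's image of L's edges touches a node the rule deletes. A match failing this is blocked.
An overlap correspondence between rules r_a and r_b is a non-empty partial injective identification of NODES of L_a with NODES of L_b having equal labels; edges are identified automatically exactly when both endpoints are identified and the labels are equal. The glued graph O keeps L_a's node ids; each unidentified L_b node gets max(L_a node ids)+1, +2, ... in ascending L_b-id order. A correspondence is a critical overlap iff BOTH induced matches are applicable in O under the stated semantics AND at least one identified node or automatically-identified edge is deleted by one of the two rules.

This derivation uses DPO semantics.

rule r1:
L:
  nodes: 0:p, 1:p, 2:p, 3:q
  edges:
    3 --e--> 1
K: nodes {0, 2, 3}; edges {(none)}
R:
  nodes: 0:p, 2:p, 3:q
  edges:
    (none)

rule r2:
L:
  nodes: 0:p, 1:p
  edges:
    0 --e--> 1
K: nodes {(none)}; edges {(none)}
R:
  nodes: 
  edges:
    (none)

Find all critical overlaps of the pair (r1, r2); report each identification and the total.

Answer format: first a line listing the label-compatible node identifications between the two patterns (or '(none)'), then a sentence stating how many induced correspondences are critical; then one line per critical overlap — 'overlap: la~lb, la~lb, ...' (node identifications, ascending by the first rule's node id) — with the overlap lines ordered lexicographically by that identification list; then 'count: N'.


label-compatible node identifications between L(r1) and L(r2): 0~0, 0~1, 1~0, 1~1, 2~0, 2~1
6 of the induced correspondences are critical overlaps of r1 and r2.
overlap: 0~0
overlap: 0~0, 2~1
overlap: 0~1
overlap: 0~1, 2~0
overlap: 2~0
overlap: 2~1
count: 6


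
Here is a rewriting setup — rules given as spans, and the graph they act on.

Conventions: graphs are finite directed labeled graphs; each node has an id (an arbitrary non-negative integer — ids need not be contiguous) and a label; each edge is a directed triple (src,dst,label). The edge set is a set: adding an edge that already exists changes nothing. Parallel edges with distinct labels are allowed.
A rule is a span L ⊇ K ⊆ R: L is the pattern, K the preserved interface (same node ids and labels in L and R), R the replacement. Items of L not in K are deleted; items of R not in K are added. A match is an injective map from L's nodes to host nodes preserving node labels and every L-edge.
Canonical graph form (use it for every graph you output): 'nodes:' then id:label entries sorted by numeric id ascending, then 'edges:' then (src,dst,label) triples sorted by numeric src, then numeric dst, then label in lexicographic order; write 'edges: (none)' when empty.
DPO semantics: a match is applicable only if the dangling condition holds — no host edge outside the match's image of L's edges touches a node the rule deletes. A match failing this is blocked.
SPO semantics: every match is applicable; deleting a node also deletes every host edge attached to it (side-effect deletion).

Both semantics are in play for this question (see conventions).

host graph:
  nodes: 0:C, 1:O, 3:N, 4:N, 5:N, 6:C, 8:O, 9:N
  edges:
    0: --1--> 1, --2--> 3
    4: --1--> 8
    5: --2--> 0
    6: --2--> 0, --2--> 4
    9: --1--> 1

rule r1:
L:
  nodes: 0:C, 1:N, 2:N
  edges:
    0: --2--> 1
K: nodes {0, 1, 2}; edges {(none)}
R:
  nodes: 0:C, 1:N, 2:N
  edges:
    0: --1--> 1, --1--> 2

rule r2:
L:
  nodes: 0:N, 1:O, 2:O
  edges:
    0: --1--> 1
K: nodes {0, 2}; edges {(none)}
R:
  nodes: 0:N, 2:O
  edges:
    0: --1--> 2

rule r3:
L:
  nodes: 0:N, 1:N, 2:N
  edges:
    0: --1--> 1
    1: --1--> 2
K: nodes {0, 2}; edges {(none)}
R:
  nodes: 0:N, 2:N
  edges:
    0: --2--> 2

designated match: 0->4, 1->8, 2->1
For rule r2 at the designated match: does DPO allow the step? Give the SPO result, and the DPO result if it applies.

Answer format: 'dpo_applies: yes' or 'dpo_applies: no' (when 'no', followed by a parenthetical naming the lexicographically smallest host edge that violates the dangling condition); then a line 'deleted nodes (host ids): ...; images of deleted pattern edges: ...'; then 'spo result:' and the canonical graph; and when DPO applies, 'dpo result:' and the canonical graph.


dpo_applies: yes
deleted nodes (host ids): 8; images of deleted pattern edges: (4,8,1)
spo result:
nodes: 0:C, 1:O, 3:N, 4:N, 5:N, 6:C, 9:N
edges: (0,1,1); (0,3,2); (4,1,1); (5,0,2); (6,0,2); (6,4,2); (9,1,1)
dpo result:
nodes: 0:C, 1:O, 3:N, 4:N, 5:N, 6:C, 9:N
edges: (0,1,1); (0,3,2); (4,1,1); (5,0,2); (6,0,2); (6,4,2); (9,1,1)


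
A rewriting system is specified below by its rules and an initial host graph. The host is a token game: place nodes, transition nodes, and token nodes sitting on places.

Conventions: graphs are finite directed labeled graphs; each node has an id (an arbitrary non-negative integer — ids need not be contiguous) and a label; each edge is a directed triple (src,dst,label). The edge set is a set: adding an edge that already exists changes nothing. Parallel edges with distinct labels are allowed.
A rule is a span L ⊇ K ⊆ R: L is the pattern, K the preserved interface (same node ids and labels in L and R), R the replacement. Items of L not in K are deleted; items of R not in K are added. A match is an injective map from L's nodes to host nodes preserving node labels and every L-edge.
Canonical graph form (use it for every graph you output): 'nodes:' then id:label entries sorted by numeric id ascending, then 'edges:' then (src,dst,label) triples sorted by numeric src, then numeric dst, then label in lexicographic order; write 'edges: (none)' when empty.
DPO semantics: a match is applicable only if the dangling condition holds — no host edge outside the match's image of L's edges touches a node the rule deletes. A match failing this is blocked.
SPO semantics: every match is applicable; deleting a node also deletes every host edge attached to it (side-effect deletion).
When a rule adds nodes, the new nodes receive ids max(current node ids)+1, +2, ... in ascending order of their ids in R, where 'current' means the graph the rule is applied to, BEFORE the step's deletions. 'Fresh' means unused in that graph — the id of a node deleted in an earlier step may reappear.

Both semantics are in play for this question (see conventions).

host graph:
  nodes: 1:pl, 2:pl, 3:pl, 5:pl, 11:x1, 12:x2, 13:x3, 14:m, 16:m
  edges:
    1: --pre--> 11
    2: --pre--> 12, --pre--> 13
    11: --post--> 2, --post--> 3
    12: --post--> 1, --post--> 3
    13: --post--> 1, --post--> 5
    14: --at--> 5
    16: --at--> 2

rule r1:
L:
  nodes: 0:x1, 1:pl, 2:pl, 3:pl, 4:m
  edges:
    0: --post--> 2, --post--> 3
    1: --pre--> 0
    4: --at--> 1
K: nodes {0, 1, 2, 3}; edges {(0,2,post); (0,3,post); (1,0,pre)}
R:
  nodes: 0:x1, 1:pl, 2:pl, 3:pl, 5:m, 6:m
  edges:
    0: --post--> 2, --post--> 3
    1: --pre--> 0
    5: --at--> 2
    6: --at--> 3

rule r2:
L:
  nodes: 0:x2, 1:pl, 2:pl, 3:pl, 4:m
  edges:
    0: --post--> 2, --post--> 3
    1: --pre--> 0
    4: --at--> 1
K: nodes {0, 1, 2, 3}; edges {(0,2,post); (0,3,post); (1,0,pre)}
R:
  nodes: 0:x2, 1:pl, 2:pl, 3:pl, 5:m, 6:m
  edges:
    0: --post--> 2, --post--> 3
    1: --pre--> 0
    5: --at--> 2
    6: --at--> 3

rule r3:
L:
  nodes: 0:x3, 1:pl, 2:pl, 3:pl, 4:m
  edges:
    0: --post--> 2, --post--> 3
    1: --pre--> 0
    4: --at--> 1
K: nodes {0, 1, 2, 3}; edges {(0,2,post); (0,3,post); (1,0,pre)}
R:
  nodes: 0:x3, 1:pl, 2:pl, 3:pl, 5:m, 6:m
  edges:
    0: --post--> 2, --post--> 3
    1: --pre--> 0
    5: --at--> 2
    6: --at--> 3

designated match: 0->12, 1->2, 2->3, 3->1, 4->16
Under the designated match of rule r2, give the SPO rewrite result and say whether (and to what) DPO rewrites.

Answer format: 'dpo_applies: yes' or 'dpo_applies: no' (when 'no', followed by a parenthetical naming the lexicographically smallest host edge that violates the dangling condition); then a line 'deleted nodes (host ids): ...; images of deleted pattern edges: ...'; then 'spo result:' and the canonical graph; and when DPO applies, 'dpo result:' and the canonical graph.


dpo_applies: yes
deleted nodes (host ids): 16; images of deleted pattern edges: (16,2,at)
spo result:
nodes: 1:pl, 2:pl, 3:pl, 5:pl, 11:x1, 12:x2, 13:x3, 14:m, 17:m, 18:m
edges: (1,11,pre); (2,12,pre); (2,13,pre); (11,2,post); (11,3,post); (12,1,post); (12,3,post); (13,1,post); (13,5,post); (14,5,at); (17,3,at); (18,1,at)
dpo result:
nodes: 1:pl, 2:pl, 3:pl, 5:pl, 11:x1, 12:x2, 13:x3, 14:m, 17:m, 18:m
edges: (1,11,pre); (2,12,pre); (2,13,pre); (11,2,post); (11,3,post); (12,1,post); (12,3,post); (13,1,post); (13,5,post); (14,5,at); (17,3,at); (18,1,at)


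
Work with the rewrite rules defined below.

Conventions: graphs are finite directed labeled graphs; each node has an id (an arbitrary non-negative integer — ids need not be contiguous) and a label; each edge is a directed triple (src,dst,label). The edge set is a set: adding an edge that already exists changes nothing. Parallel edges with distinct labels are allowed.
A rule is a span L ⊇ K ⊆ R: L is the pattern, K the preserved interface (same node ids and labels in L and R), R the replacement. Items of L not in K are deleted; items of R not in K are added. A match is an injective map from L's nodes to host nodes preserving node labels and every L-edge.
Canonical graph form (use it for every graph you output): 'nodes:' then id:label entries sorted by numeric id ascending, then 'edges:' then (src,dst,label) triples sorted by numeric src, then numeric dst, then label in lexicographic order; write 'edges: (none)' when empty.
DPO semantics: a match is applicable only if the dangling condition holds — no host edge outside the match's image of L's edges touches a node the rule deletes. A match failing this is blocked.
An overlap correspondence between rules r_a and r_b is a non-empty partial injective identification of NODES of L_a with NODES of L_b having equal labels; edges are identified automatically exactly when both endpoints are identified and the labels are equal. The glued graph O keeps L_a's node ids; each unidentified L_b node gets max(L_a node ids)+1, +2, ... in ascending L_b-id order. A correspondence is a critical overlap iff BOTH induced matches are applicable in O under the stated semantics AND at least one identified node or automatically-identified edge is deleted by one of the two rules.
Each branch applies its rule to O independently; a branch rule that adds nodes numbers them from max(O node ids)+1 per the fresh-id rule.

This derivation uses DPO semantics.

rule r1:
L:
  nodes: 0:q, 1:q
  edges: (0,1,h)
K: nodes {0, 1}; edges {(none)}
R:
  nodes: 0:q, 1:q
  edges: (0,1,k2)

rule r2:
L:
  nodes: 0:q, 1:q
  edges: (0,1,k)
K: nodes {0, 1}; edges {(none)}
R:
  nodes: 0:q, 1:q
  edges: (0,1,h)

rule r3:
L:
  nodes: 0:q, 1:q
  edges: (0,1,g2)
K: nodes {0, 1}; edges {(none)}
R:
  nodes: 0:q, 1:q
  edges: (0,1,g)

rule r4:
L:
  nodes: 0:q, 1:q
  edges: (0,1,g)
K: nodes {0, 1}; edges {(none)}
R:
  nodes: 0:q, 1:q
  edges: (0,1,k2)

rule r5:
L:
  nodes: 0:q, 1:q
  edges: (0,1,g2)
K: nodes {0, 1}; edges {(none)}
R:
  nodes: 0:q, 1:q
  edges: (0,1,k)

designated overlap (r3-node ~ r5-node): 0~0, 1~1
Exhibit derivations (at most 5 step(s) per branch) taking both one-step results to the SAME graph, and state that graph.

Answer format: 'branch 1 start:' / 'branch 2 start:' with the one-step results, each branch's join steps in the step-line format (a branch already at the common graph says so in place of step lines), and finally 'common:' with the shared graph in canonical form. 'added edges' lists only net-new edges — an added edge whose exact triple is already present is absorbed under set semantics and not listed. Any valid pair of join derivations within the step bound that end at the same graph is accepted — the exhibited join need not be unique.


branch 1 start:
nodes: 0:q, 1:q
edges: (0,1,g)
branch 2 start:
nodes: 0:q, 1:q
edges: (0,1,k)
branch 1 step 1: rule r4; match: 0->0, 1->1; deleted nodes (none); deleted edges (0,1,g); added nodes (none); added edges (0,1,k2); result: nodes: 0:q, 1:q edges: (0,1,k2)
branch 2 step 1: rule r2; match: 0->0, 1->1; deleted nodes (none); deleted edges (0,1,k); added nodes (none); added edges (0,1,h); result: nodes: 0:q, 1:q edges: (0,1,h)
branch 2 step 2: rule r1; match: 0->0, 1->1; deleted nodes (none); deleted edges (0,1,h); added nodes (none); added edges (0,1,k2); result: nodes: 0:q, 1:q edges: (0,1,k2)
common:
nodes: 0:q, 1:q
edges: (0,1,k2)
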